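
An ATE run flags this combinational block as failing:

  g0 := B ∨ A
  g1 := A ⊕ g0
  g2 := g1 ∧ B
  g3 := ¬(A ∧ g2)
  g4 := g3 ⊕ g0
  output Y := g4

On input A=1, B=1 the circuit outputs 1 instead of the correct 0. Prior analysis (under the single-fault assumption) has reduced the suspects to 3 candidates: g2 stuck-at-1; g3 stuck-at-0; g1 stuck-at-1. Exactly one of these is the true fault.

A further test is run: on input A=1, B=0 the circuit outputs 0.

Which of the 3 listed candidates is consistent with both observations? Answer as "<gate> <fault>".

Evaluate each candidate on input A=1, B=0:
  g2 stuck-at-1: g0=1, g1=0, g2=1 [stuck-at-1], g3=0, g4=1 → 1 — eliminated
  g3 stuck-at-0: g0=1, g1=0, g2=0, g3=0 [stuck-at-0], g4=1 → 1 — eliminated
  g1 stuck-at-1: g0=1, g1=1 [stuck-at-1], g2=0, g3=1, g4=0 → 0 — matches
Only g1 stuck-at-1 reproduces the observed 0.

g1 stuck-at-1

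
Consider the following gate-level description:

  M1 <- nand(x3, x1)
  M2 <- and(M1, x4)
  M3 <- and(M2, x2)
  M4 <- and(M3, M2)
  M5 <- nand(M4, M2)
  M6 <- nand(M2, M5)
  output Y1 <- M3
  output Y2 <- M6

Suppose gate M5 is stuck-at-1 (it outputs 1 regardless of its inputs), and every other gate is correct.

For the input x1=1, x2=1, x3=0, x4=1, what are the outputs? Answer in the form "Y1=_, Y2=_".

Propagate with M5 forced: M1=1, M2=1, M3=1, M4=1, M5=1 [stuck-at-1], M6=0.
So the outputs are Y1=1, Y2=0. (Without the fault they would be Y1=1, Y2=1.)

Y1=1, Y2=0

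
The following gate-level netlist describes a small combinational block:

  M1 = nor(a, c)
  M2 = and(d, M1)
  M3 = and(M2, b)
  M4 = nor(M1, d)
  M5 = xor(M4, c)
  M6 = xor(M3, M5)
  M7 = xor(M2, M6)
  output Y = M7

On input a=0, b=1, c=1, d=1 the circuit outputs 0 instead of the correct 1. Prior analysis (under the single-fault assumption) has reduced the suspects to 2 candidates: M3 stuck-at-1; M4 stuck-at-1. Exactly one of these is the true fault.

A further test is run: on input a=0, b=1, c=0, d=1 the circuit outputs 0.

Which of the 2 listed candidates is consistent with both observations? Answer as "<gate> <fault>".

M3 stuck-at-1

Evaluate each candidate on input a=0, b=1, c=0, d=1:
  M3 stuck-at-1: M1=1, M2=1, M3=1 [stuck-at-1], M4=0, M5=0, M6=1, M7=0 → 0 — matches
  M4 stuck-at-1: M1=1, M2=1, M3=1, M4=1 [stuck-at-1], M5=1, M6=0, M7=1 → 1 — eliminated
Only M3 stuck-at-1 reproduces the observed 0.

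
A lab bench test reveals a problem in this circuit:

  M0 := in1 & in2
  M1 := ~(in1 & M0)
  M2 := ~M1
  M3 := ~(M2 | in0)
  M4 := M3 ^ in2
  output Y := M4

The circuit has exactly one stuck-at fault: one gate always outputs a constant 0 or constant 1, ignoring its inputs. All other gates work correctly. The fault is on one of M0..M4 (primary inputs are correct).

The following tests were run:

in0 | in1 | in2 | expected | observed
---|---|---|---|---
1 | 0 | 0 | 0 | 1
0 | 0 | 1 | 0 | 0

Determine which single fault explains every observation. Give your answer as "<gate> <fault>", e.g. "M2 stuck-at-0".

M3 stuck-at-1

Fault-free values for test 1 (in0=1, in1=0, in2=0): M0=0, M1=1, M2=0, M3=0, M4=0, giving Y=0. Observed 1.
Test 1: faults giving observed 1 are {M3 stuck-at-1, M4 stuck-at-1}.
Test 2 (in0=0, in1=0, in2=1): fault-free M0=0, M1=1, M2=0, M3=1, M4=0 → 0; observed 0. Eliminates M4 stuck-at-1.
Only M3 stuck-at-1 is consistent with every test.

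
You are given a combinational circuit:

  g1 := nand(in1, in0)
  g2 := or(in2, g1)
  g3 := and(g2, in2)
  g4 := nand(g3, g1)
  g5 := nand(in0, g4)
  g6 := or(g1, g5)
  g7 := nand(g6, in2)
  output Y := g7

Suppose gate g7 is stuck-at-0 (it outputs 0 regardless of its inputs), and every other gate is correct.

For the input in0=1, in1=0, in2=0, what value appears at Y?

Propagate with g7 forced: g1=1, g2=1, g3=0, g4=1, g5=0, g6=1, g7=0 [stuck-at-0].
So Y = 0. (Without the fault it would be 1.)

0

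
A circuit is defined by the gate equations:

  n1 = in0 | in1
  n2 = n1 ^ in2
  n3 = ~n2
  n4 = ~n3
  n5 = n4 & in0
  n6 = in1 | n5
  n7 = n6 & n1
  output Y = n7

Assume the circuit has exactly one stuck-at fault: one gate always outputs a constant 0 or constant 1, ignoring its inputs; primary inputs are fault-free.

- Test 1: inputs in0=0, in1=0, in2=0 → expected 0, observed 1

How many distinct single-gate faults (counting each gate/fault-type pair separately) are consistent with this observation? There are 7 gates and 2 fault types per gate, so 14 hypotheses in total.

Fault-free: n1=0, n2=0, n3=1, n4=0, n5=0, n6=0, n7=0 → 0. Observed 1.
  n1 stuck-at-0: output 0 ✗
  n1 stuck-at-1: output 0 ✗
  n2 stuck-at-0: output 0 ✗
  n2 stuck-at-1: output 0 ✗
  n3 stuck-at-0: output 0 ✗
  n3 stuck-at-1: output 0 ✗
  n4 stuck-at-0: output 0 ✗
  n4 stuck-at-1: output 0 ✗
  n5 stuck-at-0: output 0 ✗
  n5 stuck-at-1: output 0 ✗
  n6 stuck-at-0: output 0 ✗
  n6 stuck-at-1: output 0 ✗
  n7 stuck-at-0: output 0 ✗
  n7 stuck-at-1: output 1 ✓
Consistent faults: {n7 stuck-at-1} — 1 in all.

1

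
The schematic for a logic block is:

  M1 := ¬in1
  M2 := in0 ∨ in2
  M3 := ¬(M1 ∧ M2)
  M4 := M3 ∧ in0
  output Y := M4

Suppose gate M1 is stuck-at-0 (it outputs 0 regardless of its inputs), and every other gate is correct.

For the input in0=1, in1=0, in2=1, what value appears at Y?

1

Propagate with M1 forced: M1=0 [stuck-at-0], M2=1, M3=1, M4=1.
So Y = 1. (Without the fault it would be 0.)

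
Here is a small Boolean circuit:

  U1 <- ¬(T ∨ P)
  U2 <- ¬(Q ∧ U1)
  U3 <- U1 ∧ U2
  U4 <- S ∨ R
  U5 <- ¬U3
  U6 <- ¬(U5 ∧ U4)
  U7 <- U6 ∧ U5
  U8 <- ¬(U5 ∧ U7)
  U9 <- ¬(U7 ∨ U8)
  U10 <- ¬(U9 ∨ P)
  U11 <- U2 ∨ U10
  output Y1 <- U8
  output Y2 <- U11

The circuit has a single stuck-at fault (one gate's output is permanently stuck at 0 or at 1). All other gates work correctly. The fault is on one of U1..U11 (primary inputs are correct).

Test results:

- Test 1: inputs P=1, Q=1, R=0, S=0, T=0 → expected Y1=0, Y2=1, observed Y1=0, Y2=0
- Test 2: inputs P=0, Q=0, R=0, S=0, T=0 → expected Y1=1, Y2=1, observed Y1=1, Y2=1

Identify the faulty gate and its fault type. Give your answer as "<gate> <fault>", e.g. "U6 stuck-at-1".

Fault-free values for test 1 (P=1, Q=1, R=0, S=0, T=0): U1=0, U2=1, U3=0, U4=0, U5=1, U6=1, U7=1, U8=0, U9=0, U10=0, U11=1, giving Y1=0, Y2=1. Observed Y1=0, Y2=0.
Test 1: faults giving observed Y1=0, Y2=0 are {U1 stuck-at-1, U2 stuck-at-0, U11 stuck-at-0}.
Test 2 (P=0, Q=0, R=0, S=0, T=0): fault-free U1=1, U2=1, U3=1, U4=0, U5=0, U6=1, U7=0, U8=1, U9=0, U10=1, U11=1 → Y1=1, Y2=1; observed Y1=1, Y2=1. Eliminates U2 stuck-at-0, U11 stuck-at-0.
Only U1 stuck-at-1 is consistent with every test.

U1 stuck-at-1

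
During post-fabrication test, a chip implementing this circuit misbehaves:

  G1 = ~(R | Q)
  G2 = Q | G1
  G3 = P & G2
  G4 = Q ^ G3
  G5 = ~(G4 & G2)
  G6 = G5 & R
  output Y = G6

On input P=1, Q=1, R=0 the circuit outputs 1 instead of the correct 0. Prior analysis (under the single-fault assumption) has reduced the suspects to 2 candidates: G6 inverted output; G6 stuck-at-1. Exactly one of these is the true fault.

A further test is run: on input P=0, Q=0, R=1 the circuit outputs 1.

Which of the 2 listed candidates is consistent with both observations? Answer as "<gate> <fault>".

G6 stuck-at-1

Evaluate each candidate on input P=0, Q=0, R=1:
  G6 inverted output: G1=0, G2=0, G3=0, G4=0, G5=1, G6=0 [inverted output] → 0 — eliminated
  G6 stuck-at-1: G1=0, G2=0, G3=0, G4=0, G5=1, G6=1 [stuck-at-1] → 1 — matches
Only G6 stuck-at-1 reproduces the observed 1.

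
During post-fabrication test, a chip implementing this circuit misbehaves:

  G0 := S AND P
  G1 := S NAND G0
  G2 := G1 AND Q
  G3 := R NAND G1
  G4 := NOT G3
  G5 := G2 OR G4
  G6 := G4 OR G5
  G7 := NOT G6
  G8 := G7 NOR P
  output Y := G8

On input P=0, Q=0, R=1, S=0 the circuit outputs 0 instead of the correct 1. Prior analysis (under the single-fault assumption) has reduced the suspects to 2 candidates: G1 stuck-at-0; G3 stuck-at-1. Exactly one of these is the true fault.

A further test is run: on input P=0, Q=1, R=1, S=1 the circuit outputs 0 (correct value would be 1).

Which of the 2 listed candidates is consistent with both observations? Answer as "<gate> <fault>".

Evaluate each candidate on input P=0, Q=1, R=1, S=1:
  G1 stuck-at-0: G0=0, G1=0 [stuck-at-0], G2=0, G3=1, G4=0, G5=0, G6=0, G7=1, G8=0 → 0 — matches
  G3 stuck-at-1: G0=0, G1=1, G2=1, G3=1 [stuck-at-1], G4=0, G5=1, G6=1, G7=0, G8=1 → 1 — eliminated
Only G1 stuck-at-0 reproduces the observed 0.

G1 stuck-at-0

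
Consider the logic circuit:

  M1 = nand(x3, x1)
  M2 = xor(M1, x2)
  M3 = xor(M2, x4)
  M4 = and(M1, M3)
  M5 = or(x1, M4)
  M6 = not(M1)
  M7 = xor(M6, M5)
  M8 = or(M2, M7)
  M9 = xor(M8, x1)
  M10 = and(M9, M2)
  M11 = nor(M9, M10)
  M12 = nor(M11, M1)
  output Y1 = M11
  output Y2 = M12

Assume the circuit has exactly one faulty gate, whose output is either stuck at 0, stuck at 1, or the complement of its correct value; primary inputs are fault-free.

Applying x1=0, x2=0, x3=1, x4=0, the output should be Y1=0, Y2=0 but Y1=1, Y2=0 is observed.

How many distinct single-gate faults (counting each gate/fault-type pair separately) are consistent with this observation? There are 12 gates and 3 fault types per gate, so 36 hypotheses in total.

8

Fault-free: M1=1, M2=1, M3=1, M4=1, M5=1, M6=0, M7=1, M8=1, M9=1, M10=1, M11=0, M12=0 → Y1=0, Y2=0. Observed Y1=1, Y2=0.
  M1: none of the 3 fault types match ✗
  M2: stuck-at-0, inverted output ✓; others ✗
  M3: none of the 3 fault types match ✗
  M4: none of the 3 fault types match ✗
  M5: none of the 3 fault types match ✗
  M6: none of the 3 fault types match ✗
  M7: none of the 3 fault types match ✗
  M8: stuck-at-0, inverted output ✓; others ✗
  M9: stuck-at-0, inverted output ✓; others ✗
  M10: none of the 3 fault types match ✗
  M11: stuck-at-1, inverted output ✓; others ✗
  M12: none of the 3 fault types match ✗
Consistent faults: {M2 stuck-at-0, M2 inverted output, M8 stuck-at-0, M8 inverted output, M9 stuck-at-0, M9 inverted output, M11 stuck-at-1, M11 inverted output} — 8 in all.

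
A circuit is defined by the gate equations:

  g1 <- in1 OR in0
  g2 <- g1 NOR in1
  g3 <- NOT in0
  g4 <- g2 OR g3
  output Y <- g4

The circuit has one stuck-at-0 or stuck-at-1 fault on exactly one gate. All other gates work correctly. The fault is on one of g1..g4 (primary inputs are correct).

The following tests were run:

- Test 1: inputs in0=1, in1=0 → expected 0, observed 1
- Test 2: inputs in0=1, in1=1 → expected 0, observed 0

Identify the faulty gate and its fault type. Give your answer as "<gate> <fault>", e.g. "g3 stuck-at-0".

g1 stuck-at-0

Fault-free values for test 1 (in0=1, in1=0): g1=1, g2=0, g3=0, g4=0, giving Y=0. Observed 1.
Test 1: faults giving observed 1 are {g1 stuck-at-0, g2 stuck-at-1, g3 stuck-at-1, g4 stuck-at-1}.
Test 2 (in0=1, in1=1): fault-free g1=1, g2=0, g3=0, g4=0 → 0; observed 0. Eliminates g2 stuck-at-1, g3 stuck-at-1, g4 stuck-at-1.
Only g1 stuck-at-0 is consistent with every test.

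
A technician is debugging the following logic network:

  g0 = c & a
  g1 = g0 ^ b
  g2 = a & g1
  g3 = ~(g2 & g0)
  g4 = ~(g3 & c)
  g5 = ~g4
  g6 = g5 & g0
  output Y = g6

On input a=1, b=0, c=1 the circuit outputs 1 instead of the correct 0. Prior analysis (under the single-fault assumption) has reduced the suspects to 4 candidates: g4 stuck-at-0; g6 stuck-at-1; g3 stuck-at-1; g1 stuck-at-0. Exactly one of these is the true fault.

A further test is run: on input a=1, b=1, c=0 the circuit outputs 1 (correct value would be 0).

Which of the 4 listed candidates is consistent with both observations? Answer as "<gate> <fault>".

Evaluate each candidate on input a=1, b=1, c=0:
  g4 stuck-at-0: g0=0, g1=1, g2=1, g3=1, g4=0 [stuck-at-0], g5=1, g6=0 → 0 — eliminated
  g6 stuck-at-1: g0=0, g1=1, g2=1, g3=1, g4=1, g5=0, g6=1 [stuck-at-1] → 1 — matches
  g3 stuck-at-1: g0=0, g1=1, g2=1, g3=1 [stuck-at-1], g4=1, g5=0, g6=0 → 0 — eliminated
  g1 stuck-at-0: g0=0, g1=0 [stuck-at-0], g2=0, g3=1, g4=1, g5=0, g6=0 → 0 — eliminated
Only g6 stuck-at-1 reproduces the observed 1.

g6 stuck-at-1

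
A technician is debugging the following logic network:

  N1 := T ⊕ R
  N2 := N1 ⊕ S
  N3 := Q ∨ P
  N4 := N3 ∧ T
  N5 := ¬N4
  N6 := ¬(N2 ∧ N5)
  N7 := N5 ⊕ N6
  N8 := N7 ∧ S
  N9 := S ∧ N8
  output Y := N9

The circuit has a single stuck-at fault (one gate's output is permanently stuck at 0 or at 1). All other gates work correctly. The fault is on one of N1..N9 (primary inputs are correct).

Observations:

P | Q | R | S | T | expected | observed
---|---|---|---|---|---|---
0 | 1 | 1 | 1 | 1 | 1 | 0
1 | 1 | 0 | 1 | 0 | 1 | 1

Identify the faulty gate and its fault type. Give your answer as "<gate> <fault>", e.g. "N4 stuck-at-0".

N6 stuck-at-0

Fault-free values for test 1 (P=0, Q=1, R=1, S=1, T=1): N1=0, N2=1, N3=1, N4=1, N5=0, N6=1, N7=1, N8=1, N9=1, giving Y=1. Observed 0.
Test 1: faults giving observed 0 are {N6 stuck-at-0, N7 stuck-at-0, N8 stuck-at-0, N9 stuck-at-0}.
Test 2 (P=1, Q=1, R=0, S=1, T=0): fault-free N1=0, N2=1, N3=1, N4=0, N5=1, N6=0, N7=1, N8=1, N9=1 → 1; observed 1. Eliminates N7 stuck-at-0, N8 stuck-at-0, N9 stuck-at-0.
Only N6 stuck-at-0 is consistent with every test.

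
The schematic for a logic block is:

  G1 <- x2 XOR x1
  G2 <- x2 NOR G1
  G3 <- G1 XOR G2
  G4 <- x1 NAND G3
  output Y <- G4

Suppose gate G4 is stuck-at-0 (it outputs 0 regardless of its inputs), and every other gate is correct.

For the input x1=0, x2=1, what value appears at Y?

Propagate with G4 forced: G1=1, G2=0, G3=1, G4=0 [stuck-at-0].
So Y = 0. (Without the fault it would be 1.)

0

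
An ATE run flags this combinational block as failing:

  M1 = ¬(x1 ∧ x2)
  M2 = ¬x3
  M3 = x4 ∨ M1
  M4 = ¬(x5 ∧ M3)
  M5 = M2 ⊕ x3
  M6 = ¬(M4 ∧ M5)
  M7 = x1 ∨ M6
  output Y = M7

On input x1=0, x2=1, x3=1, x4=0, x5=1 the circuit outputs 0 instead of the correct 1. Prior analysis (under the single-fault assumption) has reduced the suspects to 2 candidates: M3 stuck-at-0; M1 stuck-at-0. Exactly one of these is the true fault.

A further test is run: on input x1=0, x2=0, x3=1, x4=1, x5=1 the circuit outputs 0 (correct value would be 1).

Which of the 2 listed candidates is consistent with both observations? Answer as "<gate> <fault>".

M3 stuck-at-0

Evaluate each candidate on input x1=0, x2=0, x3=1, x4=1, x5=1:
  M3 stuck-at-0: M1=1, M2=0, M3=0 [stuck-at-0], M4=1, M5=1, M6=0, M7=0 → 0 — matches
  M1 stuck-at-0: M1=0 [stuck-at-0], M2=0, M3=1, M4=0, M5=1, M6=1, M7=1 → 1 — eliminated
Only M3 stuck-at-0 reproduces the observed 0.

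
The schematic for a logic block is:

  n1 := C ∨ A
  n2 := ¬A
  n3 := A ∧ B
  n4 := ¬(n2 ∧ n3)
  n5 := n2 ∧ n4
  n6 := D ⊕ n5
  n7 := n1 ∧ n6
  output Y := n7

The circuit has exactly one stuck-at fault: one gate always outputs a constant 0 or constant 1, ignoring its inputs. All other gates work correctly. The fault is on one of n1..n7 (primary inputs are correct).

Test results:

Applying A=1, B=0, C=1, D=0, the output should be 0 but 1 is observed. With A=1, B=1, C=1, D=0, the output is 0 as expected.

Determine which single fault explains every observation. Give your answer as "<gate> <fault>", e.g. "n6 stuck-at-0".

Fault-free values for test 1 (A=1, B=0, C=1, D=0): n1=1, n2=0, n3=0, n4=1, n5=0, n6=0, n7=0, giving Y=0. Observed 1.
Test 1: faults giving observed 1 are {n2 stuck-at-1, n5 stuck-at-1, n6 stuck-at-1, n7 stuck-at-1}.
Test 2 (A=1, B=1, C=1, D=0): fault-free n1=1, n2=0, n3=1, n4=1, n5=0, n6=0, n7=0 → 0; observed 0. Eliminates n5 stuck-at-1, n6 stuck-at-1, n7 stuck-at-1.
Only n2 stuck-at-1 is consistent with every test.

n2 stuck-at-1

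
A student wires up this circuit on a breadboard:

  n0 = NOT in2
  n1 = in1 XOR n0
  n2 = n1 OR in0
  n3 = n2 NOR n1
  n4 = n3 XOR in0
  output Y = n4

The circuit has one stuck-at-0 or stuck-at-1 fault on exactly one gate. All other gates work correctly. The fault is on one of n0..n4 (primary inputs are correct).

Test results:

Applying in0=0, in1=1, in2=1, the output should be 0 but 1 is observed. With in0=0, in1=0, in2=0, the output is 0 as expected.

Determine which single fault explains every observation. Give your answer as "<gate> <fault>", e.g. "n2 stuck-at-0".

n0 stuck-at-1

Fault-free values for test 1 (in0=0, in1=1, in2=1): n0=0, n1=1, n2=1, n3=0, n4=0, giving Y=0. Observed 1.
Test 1: faults giving observed 1 are {n0 stuck-at-1, n1 stuck-at-0, n3 stuck-at-1, n4 stuck-at-1}.
Test 2 (in0=0, in1=0, in2=0): fault-free n0=1, n1=1, n2=1, n3=0, n4=0 → 0; observed 0. Eliminates n1 stuck-at-0, n3 stuck-at-1, n4 stuck-at-1.
Only n0 stuck-at-1 is consistent with every test.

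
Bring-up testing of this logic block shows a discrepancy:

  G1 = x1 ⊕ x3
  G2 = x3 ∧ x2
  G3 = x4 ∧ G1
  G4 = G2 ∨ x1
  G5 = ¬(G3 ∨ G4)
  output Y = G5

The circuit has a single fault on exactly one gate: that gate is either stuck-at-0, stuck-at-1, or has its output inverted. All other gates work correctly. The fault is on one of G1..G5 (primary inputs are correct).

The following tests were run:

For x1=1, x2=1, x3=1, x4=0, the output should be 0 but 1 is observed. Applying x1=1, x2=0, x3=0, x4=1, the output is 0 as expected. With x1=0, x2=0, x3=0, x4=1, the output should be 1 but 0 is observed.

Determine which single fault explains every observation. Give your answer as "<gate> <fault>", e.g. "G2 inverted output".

Fault-free values for test 1 (x1=1, x2=1, x3=1, x4=0): G1=0, G2=1, G3=0, G4=1, G5=0, giving Y=0. Observed 1.
Test 1: faults giving observed 1 are {G4 stuck-at-0, G4 inverted output, G5 stuck-at-1, G5 inverted output}.
Test 2 (x1=1, x2=0, x3=0, x4=1): fault-free G1=1, G2=0, G3=1, G4=1, G5=0 → 0; observed 0. Eliminates G5 stuck-at-1, G5 inverted output.
Test 3 (x1=0, x2=0, x3=0, x4=1): fault-free G1=0, G2=0, G3=0, G4=0, G5=1 → 1; observed 0. Eliminates G4 stuck-at-0.
Only G4 inverted output is consistent with every test.

G4 inverted output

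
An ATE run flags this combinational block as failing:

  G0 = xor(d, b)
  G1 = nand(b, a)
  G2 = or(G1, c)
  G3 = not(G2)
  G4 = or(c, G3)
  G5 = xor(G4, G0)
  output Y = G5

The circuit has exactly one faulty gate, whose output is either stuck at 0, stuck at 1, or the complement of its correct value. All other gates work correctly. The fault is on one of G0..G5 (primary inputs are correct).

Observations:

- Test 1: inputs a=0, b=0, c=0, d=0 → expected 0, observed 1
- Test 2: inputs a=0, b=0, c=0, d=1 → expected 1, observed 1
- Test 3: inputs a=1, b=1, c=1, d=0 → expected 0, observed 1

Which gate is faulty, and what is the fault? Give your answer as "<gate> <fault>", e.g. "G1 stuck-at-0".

Fault-free values for test 1 (a=0, b=0, c=0, d=0): G0=0, G1=1, G2=1, G3=0, G4=0, G5=0, giving Y=0. Observed 1.
Test 1: faults giving observed 1 are {G0 stuck-at-1, G0 inverted output, G1 stuck-at-0, G1 inverted output, G2 stuck-at-0, G2 inverted output, G3 stuck-at-1, G3 inverted output, G4 stuck-at-1, G4 inverted output, G5 stuck-at-1, G5 inverted output}.
Test 2 (a=0, b=0, c=0, d=1): fault-free G0=1, G1=1, G2=1, G3=0, G4=0, G5=1 → 1; observed 1. Eliminates G0 inverted output, G1 stuck-at-0, G1 inverted output, G2 stuck-at-0, G2 inverted output, G3 stuck-at-1, G3 inverted output, G4 stuck-at-1, G4 inverted output, G5 inverted output.
Test 3 (a=1, b=1, c=1, d=0): fault-free G0=1, G1=0, G2=1, G3=0, G4=1, G5=0 → 0; observed 1. Eliminates G0 stuck-at-1.
Only G5 stuck-at-1 is consistent with every test.

G5 stuck-at-1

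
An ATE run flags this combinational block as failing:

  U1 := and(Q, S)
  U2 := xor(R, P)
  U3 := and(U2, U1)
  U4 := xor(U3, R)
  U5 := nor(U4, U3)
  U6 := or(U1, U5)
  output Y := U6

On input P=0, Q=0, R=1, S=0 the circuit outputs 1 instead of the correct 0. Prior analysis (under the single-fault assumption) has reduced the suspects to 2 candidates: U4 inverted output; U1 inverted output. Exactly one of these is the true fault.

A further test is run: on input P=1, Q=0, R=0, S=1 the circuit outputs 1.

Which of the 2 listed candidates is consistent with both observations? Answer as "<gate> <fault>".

U1 inverted output

Evaluate each candidate on input P=1, Q=0, R=0, S=1:
  U4 inverted output: U1=0, U2=1, U3=0, U4=1 [inverted output], U5=0, U6=0 → 0 — eliminated
  U1 inverted output: U1=1 [inverted output], U2=1, U3=1, U4=1, U5=0, U6=1 → 1 — matches
Only U1 inverted output reproduces the observed 1.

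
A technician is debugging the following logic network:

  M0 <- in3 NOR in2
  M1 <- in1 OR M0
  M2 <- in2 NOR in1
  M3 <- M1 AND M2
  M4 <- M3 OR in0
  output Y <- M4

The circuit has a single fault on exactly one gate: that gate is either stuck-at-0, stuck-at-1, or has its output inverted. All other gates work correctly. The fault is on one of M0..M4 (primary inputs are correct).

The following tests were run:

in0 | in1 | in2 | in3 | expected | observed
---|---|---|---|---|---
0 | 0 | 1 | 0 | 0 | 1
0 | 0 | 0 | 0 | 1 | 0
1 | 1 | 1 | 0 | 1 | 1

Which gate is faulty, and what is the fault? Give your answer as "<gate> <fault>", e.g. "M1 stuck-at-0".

M3 inverted output

Fault-free values for test 1 (in0=0, in1=0, in2=1, in3=0): M0=0, M1=0, M2=0, M3=0, M4=0, giving Y=0. Observed 1.
Test 1: faults giving observed 1 are {M3 stuck-at-1, M3 inverted output, M4 stuck-at-1, M4 inverted output}.
Test 2 (in0=0, in1=0, in2=0, in3=0): fault-free M0=1, M1=1, M2=1, M3=1, M4=1 → 1; observed 0. Eliminates M3 stuck-at-1, M4 stuck-at-1.
Test 3 (in0=1, in1=1, in2=1, in3=0): fault-free M0=0, M1=1, M2=0, M3=0, M4=1 → 1; observed 1. Eliminates M4 inverted output.
Only M3 inverted output is consistent with every test.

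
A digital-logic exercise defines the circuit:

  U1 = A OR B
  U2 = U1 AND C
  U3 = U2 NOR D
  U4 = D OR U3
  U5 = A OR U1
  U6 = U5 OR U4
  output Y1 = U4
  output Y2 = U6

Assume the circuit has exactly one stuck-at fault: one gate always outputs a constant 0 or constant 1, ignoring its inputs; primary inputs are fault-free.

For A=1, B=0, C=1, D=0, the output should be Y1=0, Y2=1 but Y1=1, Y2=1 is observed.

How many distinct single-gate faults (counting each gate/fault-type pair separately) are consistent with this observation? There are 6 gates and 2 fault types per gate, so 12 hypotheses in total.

4

Fault-free: U1=1, U2=1, U3=0, U4=0, U5=1, U6=1 → Y1=0, Y2=1. Observed Y1=1, Y2=1.
  U1 stuck-at-0: output Y1=1, Y2=1 ✓
  U1 stuck-at-1: output Y1=0, Y2=1 ✗
  U2 stuck-at-0: output Y1=1, Y2=1 ✓
  U2 stuck-at-1: output Y1=0, Y2=1 ✗
  U3 stuck-at-0: output Y1=0, Y2=1 ✗
  U3 stuck-at-1: output Y1=1, Y2=1 ✓
  U4 stuck-at-0: output Y1=0, Y2=1 ✗
  U4 stuck-at-1: output Y1=1, Y2=1 ✓
  U5 stuck-at-0: output Y1=0, Y2=0 ✗
  U5 stuck-at-1: output Y1=0, Y2=1 ✗
  U6 stuck-at-0: output Y1=0, Y2=0 ✗
  U6 stuck-at-1: output Y1=0, Y2=1 ✗
Consistent faults: {U1 stuck-at-0, U2 stuck-at-0, U3 stuck-at-1, U4 stuck-at-1} — 4 in all.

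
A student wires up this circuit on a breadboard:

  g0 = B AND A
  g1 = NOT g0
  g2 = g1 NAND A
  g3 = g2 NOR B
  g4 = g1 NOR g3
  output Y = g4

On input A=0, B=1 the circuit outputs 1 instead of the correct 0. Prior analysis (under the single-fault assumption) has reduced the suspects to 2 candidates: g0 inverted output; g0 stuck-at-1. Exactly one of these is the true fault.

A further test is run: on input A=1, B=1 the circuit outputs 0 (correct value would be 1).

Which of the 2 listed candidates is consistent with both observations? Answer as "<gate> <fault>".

Evaluate each candidate on input A=1, B=1:
  g0 inverted output: g0=0 [inverted output], g1=1, g2=0, g3=0, g4=0 → 0 — matches
  g0 stuck-at-1: g0=1 [stuck-at-1], g1=0, g2=1, g3=0, g4=1 → 1 — eliminated
Only g0 inverted output reproduces the observed 0.

g0 inverted output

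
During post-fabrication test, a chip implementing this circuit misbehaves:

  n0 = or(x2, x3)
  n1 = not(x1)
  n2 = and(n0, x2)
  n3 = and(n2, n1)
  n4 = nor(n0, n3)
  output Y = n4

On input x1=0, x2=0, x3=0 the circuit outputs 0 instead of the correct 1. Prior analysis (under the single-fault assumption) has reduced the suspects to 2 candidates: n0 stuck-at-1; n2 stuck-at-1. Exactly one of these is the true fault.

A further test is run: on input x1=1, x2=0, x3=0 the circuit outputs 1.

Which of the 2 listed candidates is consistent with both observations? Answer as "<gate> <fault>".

Evaluate each candidate on input x1=1, x2=0, x3=0:
  n0 stuck-at-1: n0=1 [stuck-at-1], n1=0, n2=0, n3=0, n4=0 → 0 — eliminated
  n2 stuck-at-1: n0=0, n1=0, n2=1 [stuck-at-1], n3=0, n4=1 → 1 — matches
Only n2 stuck-at-1 reproduces the observed 1.

n2 stuck-at-1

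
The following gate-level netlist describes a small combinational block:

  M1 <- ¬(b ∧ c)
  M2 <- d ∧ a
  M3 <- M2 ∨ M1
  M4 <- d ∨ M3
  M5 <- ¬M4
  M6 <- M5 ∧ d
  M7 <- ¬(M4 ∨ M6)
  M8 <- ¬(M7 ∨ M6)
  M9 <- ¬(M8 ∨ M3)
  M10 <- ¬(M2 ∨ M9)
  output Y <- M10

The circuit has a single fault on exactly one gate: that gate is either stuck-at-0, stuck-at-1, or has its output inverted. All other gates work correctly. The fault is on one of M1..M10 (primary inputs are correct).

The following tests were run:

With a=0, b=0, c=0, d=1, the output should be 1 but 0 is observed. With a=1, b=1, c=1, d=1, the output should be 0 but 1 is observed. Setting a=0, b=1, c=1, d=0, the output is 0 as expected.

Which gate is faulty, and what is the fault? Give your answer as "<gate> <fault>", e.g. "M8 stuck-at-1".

Fault-free values for test 1 (a=0, b=0, c=0, d=1): M1=1, M2=0, M3=1, M4=1, M5=0, M6=0, M7=0, M8=1, M9=0, M10=1, giving Y=1. Observed 0.
Test 1: faults giving observed 0 are {M2 stuck-at-1, M2 inverted output, M9 stuck-at-1, M9 inverted output, M10 stuck-at-0, M10 inverted output}.
Test 2 (a=1, b=1, c=1, d=1): fault-free M1=0, M2=1, M3=1, M4=1, M5=0, M6=0, M7=0, M8=1, M9=0, M10=0 → 0; observed 1. Eliminates M2 stuck-at-1, M9 stuck-at-1, M9 inverted output, M10 stuck-at-0.
Test 3 (a=0, b=1, c=1, d=0): fault-free M1=0, M2=0, M3=0, M4=0, M5=1, M6=0, M7=1, M8=0, M9=1, M10=0 → 0; observed 0. Eliminates M10 inverted output.
Only M2 inverted output is consistent with every test.

M2 inverted output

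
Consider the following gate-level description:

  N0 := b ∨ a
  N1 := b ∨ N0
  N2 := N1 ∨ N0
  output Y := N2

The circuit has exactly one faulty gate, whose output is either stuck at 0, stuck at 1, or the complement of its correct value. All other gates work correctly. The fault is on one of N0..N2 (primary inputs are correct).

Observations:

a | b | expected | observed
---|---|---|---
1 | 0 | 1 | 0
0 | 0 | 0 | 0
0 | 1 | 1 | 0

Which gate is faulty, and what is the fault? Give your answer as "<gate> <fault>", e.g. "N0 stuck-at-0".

Fault-free values for test 1 (a=1, b=0): N0=1, N1=1, N2=1, giving Y=1. Observed 0.
Test 1: faults giving observed 0 are {N0 stuck-at-0, N0 inverted output, N2 stuck-at-0, N2 inverted output}.
Test 2 (a=0, b=0): fault-free N0=0, N1=0, N2=0 → 0; observed 0. Eliminates N0 inverted output, N2 inverted output.
Test 3 (a=0, b=1): fault-free N0=1, N1=1, N2=1 → 1; observed 0. Eliminates N0 stuck-at-0.
Only N2 stuck-at-0 is consistent with every test.

N2 stuck-at-0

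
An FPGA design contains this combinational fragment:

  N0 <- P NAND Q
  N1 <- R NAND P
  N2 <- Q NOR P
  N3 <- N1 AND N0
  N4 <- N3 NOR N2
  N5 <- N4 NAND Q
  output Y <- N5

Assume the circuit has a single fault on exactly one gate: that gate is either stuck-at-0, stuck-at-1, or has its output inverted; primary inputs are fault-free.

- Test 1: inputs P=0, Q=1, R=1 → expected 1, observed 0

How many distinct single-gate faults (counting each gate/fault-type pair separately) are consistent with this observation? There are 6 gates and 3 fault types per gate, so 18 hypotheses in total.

Fault-free: N0=1, N1=1, N2=0, N3=1, N4=0, N5=1 → 1. Observed 0.
  N0: stuck-at-0, inverted output ✓; others ✗
  N1: stuck-at-0, inverted output ✓; others ✗
  N2: none of the 3 fault types match ✗
  N3: stuck-at-0, inverted output ✓; others ✗
  N4: stuck-at-1, inverted output ✓; others ✗
  N5: stuck-at-0, inverted output ✓; others ✗
Consistent faults: {N0 stuck-at-0, N0 inverted output, N1 stuck-at-0, N1 inverted output, N3 stuck-at-0, N3 inverted output, N4 stuck-at-1, N4 inverted output, N5 stuck-at-0, N5 inverted output} — 10 in all.

10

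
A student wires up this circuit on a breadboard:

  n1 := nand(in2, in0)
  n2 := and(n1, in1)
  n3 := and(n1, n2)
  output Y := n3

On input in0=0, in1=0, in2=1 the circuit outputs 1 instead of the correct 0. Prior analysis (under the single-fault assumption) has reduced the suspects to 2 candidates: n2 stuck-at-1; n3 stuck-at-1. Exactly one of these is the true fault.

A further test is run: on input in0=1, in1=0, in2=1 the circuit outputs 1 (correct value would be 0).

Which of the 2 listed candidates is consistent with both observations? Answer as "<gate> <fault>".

Evaluate each candidate on input in0=1, in1=0, in2=1:
  n2 stuck-at-1: n1=0, n2=1 [stuck-at-1], n3=0 → 0 — eliminated
  n3 stuck-at-1: n1=0, n2=0, n3=1 [stuck-at-1] → 1 — matches
Only n3 stuck-at-1 reproduces the observed 1.

n3 stuck-at-1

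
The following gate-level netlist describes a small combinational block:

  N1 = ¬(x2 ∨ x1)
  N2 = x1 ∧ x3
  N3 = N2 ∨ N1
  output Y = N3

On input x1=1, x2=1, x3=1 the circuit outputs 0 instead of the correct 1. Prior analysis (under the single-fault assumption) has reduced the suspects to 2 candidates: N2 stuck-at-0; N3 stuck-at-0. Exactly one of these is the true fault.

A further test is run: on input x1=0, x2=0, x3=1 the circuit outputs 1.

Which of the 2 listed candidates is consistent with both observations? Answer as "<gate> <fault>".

N2 stuck-at-0

Evaluate each candidate on input x1=0, x2=0, x3=1:
  N2 stuck-at-0: N1=1, N2=0 [stuck-at-0], N3=1 → 1 — matches
  N3 stuck-at-0: N1=1, N2=0, N3=0 [stuck-at-0] → 0 — eliminated
Only N2 stuck-at-0 reproduces the observed 1.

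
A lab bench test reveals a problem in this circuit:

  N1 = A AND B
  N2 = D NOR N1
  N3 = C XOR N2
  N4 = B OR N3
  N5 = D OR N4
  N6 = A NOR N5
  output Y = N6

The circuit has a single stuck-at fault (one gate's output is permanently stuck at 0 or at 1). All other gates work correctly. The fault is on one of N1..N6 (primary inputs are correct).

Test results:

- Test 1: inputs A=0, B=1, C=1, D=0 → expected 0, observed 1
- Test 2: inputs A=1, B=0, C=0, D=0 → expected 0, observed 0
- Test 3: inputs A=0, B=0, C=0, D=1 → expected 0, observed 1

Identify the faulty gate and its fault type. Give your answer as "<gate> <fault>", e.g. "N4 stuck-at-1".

Fault-free values for test 1 (A=0, B=1, C=1, D=0): N1=0, N2=1, N3=0, N4=1, N5=1, N6=0, giving Y=0. Observed 1.
Test 1: faults giving observed 1 are {N4 stuck-at-0, N5 stuck-at-0, N6 stuck-at-1}.
Test 2 (A=1, B=0, C=0, D=0): fault-free N1=0, N2=1, N3=1, N4=1, N5=1, N6=0 → 0; observed 0. Eliminates N6 stuck-at-1.
Test 3 (A=0, B=0, C=0, D=1): fault-free N1=0, N2=0, N3=0, N4=0, N5=1, N6=0 → 0; observed 1. Eliminates N4 stuck-at-0.
Only N5 stuck-at-0 is consistent with every test.

N5 stuck-at-0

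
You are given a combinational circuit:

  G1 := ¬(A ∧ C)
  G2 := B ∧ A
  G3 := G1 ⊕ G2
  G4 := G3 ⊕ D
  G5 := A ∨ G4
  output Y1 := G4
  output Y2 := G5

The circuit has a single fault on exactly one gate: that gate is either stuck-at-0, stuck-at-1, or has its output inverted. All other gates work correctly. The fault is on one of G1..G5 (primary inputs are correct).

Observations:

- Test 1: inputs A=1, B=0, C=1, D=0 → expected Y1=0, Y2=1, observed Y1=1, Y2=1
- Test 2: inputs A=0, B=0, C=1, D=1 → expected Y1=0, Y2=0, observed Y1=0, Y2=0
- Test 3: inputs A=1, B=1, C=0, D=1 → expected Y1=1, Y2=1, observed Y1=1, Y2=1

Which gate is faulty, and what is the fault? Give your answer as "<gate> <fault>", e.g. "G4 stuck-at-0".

G1 stuck-at-1

Fault-free values for test 1 (A=1, B=0, C=1, D=0): G1=0, G2=0, G3=0, G4=0, G5=1, giving Y1=0, Y2=1. Observed Y1=1, Y2=1.
Test 1: faults giving observed Y1=1, Y2=1 are {G1 stuck-at-1, G1 inverted output, G2 stuck-at-1, G2 inverted output, G3 stuck-at-1, G3 inverted output, G4 stuck-at-1, G4 inverted output}.
Test 2 (A=0, B=0, C=1, D=1): fault-free G1=1, G2=0, G3=1, G4=0, G5=0 → Y1=0, Y2=0; observed Y1=0, Y2=0. Eliminates G1 inverted output, G2 stuck-at-1, G2 inverted output, G3 inverted output, G4 stuck-at-1, G4 inverted output.
Test 3 (A=1, B=1, C=0, D=1): fault-free G1=1, G2=1, G3=0, G4=1, G5=1 → Y1=1, Y2=1; observed Y1=1, Y2=1. Eliminates G3 stuck-at-1.
Only G1 stuck-at-1 is consistent with every test.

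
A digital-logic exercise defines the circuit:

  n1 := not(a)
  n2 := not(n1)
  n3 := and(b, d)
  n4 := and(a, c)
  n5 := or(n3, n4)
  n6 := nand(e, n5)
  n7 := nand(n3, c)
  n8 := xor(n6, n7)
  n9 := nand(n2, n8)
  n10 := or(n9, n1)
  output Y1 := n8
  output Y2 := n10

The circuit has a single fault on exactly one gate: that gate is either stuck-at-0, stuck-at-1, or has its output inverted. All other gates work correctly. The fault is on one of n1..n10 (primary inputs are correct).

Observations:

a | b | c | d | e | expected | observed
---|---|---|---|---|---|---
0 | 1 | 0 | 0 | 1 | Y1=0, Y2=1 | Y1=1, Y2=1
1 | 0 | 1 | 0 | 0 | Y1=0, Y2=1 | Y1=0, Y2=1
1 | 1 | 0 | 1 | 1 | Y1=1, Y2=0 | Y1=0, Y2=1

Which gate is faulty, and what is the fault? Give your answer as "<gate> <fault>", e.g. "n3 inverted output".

n5 inverted output

Fault-free values for test 1 (a=0, b=1, c=0, d=0, e=1): n1=1, n2=0, n3=0, n4=0, n5=0, n6=1, n7=1, n8=0, n9=1, n10=1, giving Y1=0, Y2=1. Observed Y1=1, Y2=1.
Test 1: faults giving observed Y1=1, Y2=1 are {n3 stuck-at-1, n3 inverted output, n4 stuck-at-1, n4 inverted output, n5 stuck-at-1, n5 inverted output, n6 stuck-at-0, n6 inverted output, n7 stuck-at-0, n7 inverted output, n8 stuck-at-1, n8 inverted output}.
Test 2 (a=1, b=0, c=1, d=0, e=0): fault-free n1=0, n2=1, n3=0, n4=1, n5=1, n6=1, n7=1, n8=0, n9=1, n10=1 → Y1=0, Y2=1; observed Y1=0, Y2=1. Eliminates n3 stuck-at-1, n3 inverted output, n6 stuck-at-0, n6 inverted output, n7 stuck-at-0, n7 inverted output, n8 stuck-at-1, n8 inverted output.
Test 3 (a=1, b=1, c=0, d=1, e=1): fault-free n1=0, n2=1, n3=1, n4=0, n5=1, n6=0, n7=1, n8=1, n9=0, n10=0 → Y1=1, Y2=0; observed Y1=0, Y2=1. Eliminates n4 stuck-at-1, n4 inverted output, n5 stuck-at-1.
Only n5 inverted output is consistent with every test.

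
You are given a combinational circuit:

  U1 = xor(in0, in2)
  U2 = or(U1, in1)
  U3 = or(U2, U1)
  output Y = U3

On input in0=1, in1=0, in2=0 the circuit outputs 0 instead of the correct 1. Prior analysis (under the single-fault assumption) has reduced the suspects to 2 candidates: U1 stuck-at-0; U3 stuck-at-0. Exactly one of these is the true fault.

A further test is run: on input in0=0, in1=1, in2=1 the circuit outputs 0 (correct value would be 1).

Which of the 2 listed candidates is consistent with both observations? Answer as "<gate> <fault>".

U3 stuck-at-0

Evaluate each candidate on input in0=0, in1=1, in2=1:
  U1 stuck-at-0: U1=0 [stuck-at-0], U2=1, U3=1 → 1 — eliminated
  U3 stuck-at-0: U1=1, U2=1, U3=0 [stuck-at-0] → 0 — matches
Only U3 stuck-at-0 reproduces the observed 0.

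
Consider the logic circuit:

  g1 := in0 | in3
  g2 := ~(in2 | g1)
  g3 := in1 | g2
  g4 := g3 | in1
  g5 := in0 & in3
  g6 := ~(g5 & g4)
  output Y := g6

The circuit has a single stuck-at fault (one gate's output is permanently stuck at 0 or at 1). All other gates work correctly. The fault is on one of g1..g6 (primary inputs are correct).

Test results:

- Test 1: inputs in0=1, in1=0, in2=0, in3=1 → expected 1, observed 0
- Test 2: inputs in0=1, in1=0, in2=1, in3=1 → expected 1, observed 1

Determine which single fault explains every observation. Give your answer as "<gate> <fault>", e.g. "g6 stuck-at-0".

Fault-free values for test 1 (in0=1, in1=0, in2=0, in3=1): g1=1, g2=0, g3=0, g4=0, g5=1, g6=1, giving Y=1. Observed 0.
Test 1: faults giving observed 0 are {g1 stuck-at-0, g2 stuck-at-1, g3 stuck-at-1, g4 stuck-at-1, g6 stuck-at-0}.
Test 2 (in0=1, in1=0, in2=1, in3=1): fault-free g1=1, g2=0, g3=0, g4=0, g5=1, g6=1 → 1; observed 1. Eliminates g2 stuck-at-1, g3 stuck-at-1, g4 stuck-at-1, g6 stuck-at-0.
Only g1 stuck-at-0 is consistent with every test.

g1 stuck-at-0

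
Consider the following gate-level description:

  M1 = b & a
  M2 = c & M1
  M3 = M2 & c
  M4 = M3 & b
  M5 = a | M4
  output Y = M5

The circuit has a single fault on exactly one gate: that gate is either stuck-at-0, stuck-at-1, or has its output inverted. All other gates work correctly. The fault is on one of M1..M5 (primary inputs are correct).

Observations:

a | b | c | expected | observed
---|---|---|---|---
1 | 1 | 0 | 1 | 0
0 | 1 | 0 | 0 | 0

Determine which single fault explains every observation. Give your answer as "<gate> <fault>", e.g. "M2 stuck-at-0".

M5 stuck-at-0

Fault-free values for test 1 (a=1, b=1, c=0): M1=1, M2=0, M3=0, M4=0, M5=1, giving Y=1. Observed 0.
Test 1: faults giving observed 0 are {M5 stuck-at-0, M5 inverted output}.
Test 2 (a=0, b=1, c=0): fault-free M1=0, M2=0, M3=0, M4=0, M5=0 → 0; observed 0. Eliminates M5 inverted output.
Only M5 stuck-at-0 is consistent with every test.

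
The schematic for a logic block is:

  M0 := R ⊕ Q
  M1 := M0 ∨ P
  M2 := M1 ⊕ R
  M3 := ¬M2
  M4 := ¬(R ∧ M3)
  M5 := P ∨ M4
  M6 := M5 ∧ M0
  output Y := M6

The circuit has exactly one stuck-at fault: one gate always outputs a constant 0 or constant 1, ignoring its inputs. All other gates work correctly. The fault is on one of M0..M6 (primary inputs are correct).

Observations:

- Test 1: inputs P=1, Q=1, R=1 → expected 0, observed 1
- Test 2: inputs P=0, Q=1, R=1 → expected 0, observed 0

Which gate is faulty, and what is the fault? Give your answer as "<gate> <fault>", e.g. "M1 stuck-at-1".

Fault-free values for test 1 (P=1, Q=1, R=1): M0=0, M1=1, M2=0, M3=1, M4=0, M5=1, M6=0, giving Y=0. Observed 1.
Test 1: faults giving observed 1 are {M0 stuck-at-1, M6 stuck-at-1}.
Test 2 (P=0, Q=1, R=1): fault-free M0=0, M1=0, M2=1, M3=0, M4=1, M5=1, M6=0 → 0; observed 0. Eliminates M6 stuck-at-1.
Only M0 stuck-at-1 is consistent with every test.

M0 stuck-at-1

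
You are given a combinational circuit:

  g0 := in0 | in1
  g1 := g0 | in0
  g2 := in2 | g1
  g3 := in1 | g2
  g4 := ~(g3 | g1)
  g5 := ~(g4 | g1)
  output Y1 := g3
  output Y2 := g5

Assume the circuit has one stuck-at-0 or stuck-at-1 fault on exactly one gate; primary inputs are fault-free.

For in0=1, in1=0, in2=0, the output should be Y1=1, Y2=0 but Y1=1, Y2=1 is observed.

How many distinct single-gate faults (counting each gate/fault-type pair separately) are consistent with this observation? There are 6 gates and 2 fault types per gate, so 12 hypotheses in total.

Fault-free: g0=1, g1=1, g2=1, g3=1, g4=0, g5=0 → Y1=1, Y2=0. Observed Y1=1, Y2=1.
  g0 stuck-at-0: output Y1=1, Y2=0 ✗
  g0 stuck-at-1: output Y1=1, Y2=0 ✗
  g1 stuck-at-0: output Y1=0, Y2=0 ✗
  g1 stuck-at-1: output Y1=1, Y2=0 ✗
  g2 stuck-at-0: output Y1=0, Y2=0 ✗
  g2 stuck-at-1: output Y1=1, Y2=0 ✗
  g3 stuck-at-0: output Y1=0, Y2=0 ✗
  g3 stuck-at-1: output Y1=1, Y2=0 ✗
  g4 stuck-at-0: output Y1=1, Y2=0 ✗
  g4 stuck-at-1: output Y1=1, Y2=0 ✗
  g5 stuck-at-0: output Y1=1, Y2=0 ✗
  g5 stuck-at-1: output Y1=1, Y2=1 ✓
Consistent faults: {g5 stuck-at-1} — 1 in all.

1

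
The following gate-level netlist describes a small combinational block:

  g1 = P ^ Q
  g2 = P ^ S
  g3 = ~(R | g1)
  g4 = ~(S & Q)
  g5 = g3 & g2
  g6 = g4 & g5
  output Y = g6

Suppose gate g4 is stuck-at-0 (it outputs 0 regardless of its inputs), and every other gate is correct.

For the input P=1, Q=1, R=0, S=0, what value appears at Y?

Propagate with g4 forced: g1=0, g2=1, g3=1, g4=0 [stuck-at-0], g5=1, g6=0.
So Y = 0. (Without the fault it would be 1.)

0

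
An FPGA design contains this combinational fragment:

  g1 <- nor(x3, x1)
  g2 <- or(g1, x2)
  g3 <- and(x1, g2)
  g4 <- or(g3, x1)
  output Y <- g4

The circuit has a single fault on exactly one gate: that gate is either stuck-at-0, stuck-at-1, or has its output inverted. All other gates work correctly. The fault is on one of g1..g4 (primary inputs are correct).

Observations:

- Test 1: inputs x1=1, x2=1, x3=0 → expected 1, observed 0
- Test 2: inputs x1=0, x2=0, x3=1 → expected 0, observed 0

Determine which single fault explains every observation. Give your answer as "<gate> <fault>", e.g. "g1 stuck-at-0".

g4 stuck-at-0

Fault-free values for test 1 (x1=1, x2=1, x3=0): g1=0, g2=1, g3=1, g4=1, giving Y=1. Observed 0.
Test 1: faults giving observed 0 are {g4 stuck-at-0, g4 inverted output}.
Test 2 (x1=0, x2=0, x3=1): fault-free g1=0, g2=0, g3=0, g4=0 → 0; observed 0. Eliminates g4 inverted output.
Only g4 stuck-at-0 is consistent with every test.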